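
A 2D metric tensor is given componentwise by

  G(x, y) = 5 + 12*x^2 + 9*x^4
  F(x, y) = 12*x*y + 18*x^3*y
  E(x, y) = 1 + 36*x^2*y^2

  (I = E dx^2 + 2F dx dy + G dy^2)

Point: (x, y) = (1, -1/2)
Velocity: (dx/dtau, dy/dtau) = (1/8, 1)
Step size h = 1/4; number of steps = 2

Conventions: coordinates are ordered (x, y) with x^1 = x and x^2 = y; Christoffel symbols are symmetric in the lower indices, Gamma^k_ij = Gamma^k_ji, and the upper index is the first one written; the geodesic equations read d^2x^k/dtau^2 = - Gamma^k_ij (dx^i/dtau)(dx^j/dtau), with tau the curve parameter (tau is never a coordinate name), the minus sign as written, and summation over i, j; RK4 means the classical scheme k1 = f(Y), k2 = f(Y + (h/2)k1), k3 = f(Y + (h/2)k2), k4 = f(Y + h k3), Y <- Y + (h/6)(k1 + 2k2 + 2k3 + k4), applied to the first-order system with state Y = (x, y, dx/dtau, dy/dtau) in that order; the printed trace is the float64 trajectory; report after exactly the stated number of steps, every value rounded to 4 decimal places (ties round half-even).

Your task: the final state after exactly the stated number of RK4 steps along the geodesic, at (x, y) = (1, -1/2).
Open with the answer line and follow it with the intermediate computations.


Answer: x = 1.0753, y = -0.0331, dx/dtau = 0.1665, dy/dtau = 0.8572

f(Y) = (dx/dtau, dy/dtau, -Gamma^x_ij Y'^i Y'^j, -Gamma^y_ij Y'^i Y'^j) with the Gammas evaluated at the stage position; h = 0.250000; intermediate values shown to 6 dp
step 0: x = 1.0000, y = -0.5000, dx/dtau = 0.1250, dy/dtau = 1.0000
step 1:
  k1: at (x, y) = (1.000000, -0.500000), (dx/dtau, dy/dtau) = (0.125000, 1.000000); Gamma_xxx = 0.257143, Gamma_xxy = -0.514286, Gamma_xyy = 0.000000, Gamma_yxx = -0.428571, Gamma_yxy = 0.857143, Gamma_yyy = 0.000000; k1 = (0.125000, 1.000000, 0.124554, -0.207589)
  k2: at (x, y) = (1.015625, -0.375000), (dx/dtau, dy/dtau) = (0.140569, 0.974051); Gamma_xxx = 0.159798, Gamma_xxy = -0.432785, Gamma_xyy = 0.000000, Gamma_yxx = -0.356250, Gamma_yxy = 0.964843, Gamma_yyy = 0.000000; k2 = (0.140569, 0.974051, 0.115358, -0.257176)
  k3: at (x, y) = (1.017571, -0.378244), (dx/dtau, dy/dtau) = (0.139420, 0.967853); Gamma_xxx = 0.161719, Gamma_xxy = -0.435064, Gamma_xyy = 0.000000, Gamma_yxx = -0.357588, Gamma_yxy = 0.962002, Gamma_yyy = 0.000000; k3 = (0.139420, 0.967853, 0.114270, -0.252670)
  k4: at (x, y) = (1.034855, -0.258037), (dx/dtau, dy/dtau) = (0.153567, 0.936832); Gamma_xxx = 0.080694, Gamma_xxy = -0.323623, Gamma_xyy = 0.000000, Gamma_yxx = -0.262541, Gamma_yxy = 1.052921, Gamma_yyy = 0.000000; k4 = (0.153567, 0.936832, 0.091214, -0.296769)
  Y <- Y + (h/6)(k1 + 2k2 + 2k3 + k4): x = 1.0349, y = -0.2575, dx/dtau = 0.1531, dy/dtau = 0.9365
step 2:
  k1: at (x, y) = (1.034939, -0.257473), (dx/dtau, dy/dtau) = (0.153126, 0.936498); Gamma_xxx = 0.080362, Gamma_xxy = -0.323025, Gamma_xyy = 0.000000, Gamma_yxx = -0.262040, Gamma_yxy = 1.053295, Gamma_yyy = 0.000000; k1 = (0.153126, 0.936498, 0.090761, -0.295945)
  k2: at (x, y) = (1.054080, -0.140411), (dx/dtau, dy/dtau) = (0.164471, 0.899505); Gamma_xxx = 0.024746, Gamma_xxy = -0.185772, Gamma_xyy = 0.000000, Gamma_yxx = -0.148619, Gamma_yxy = 1.115700, Gamma_yyy = 0.000000; k2 = (0.164471, 0.899505, 0.054298, -0.326099)
  k3: at (x, y) = (1.055498, -0.145035), (dx/dtau, dy/dtau) = (0.159913, 0.895736); Gamma_xxx = 0.026307, Gamma_xxy = -0.191452, Gamma_xyy = 0.000000, Gamma_yxx = -0.153008, Gamma_yxy = 1.113524, Gamma_yyy = 0.000000; k3 = (0.159913, 0.895736, 0.054174, -0.315089)
  k4: at (x, y) = (1.074918, -0.033539), (dx/dtau, dy/dtau) = (0.166670, 0.857725); Gamma_xxx = 0.001407, Gamma_xxy = -0.045109, Gamma_xyy = 0.000000, Gamma_yxx = -0.035568, Gamma_yxy = 1.139923, Gamma_yyy = 0.000000; k4 = (0.166670, 0.857725, 0.012858, -0.324931)
  Y <- Y + (h/6)(k1 + 2k2 + 2k3 + k4): x = 1.0753, y = -0.0331, dx/dtau = 0.1665, dy/dtau = 0.8572


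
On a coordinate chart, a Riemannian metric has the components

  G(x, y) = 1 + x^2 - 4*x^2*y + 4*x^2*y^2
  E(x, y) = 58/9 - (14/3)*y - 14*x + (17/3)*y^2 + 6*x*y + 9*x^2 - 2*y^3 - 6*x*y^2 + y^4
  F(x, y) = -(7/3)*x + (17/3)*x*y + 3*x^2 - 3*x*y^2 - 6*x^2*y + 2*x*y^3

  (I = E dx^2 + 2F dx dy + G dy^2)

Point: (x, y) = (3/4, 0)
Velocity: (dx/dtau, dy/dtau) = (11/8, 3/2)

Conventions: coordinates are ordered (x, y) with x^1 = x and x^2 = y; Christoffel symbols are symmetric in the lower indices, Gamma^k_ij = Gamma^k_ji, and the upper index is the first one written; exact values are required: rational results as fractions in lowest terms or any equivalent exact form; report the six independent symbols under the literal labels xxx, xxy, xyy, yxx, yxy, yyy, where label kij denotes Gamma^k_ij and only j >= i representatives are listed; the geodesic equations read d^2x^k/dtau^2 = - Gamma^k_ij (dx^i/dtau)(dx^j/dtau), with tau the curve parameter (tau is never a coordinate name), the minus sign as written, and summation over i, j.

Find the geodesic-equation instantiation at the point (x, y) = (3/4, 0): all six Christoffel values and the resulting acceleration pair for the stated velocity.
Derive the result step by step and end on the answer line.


E = 145/144, F = -1/16, G = 25/16 at the point
E_x = -1/2, E_y = -1/6, F_x = 13/6, F_y = 7/8, G_x = 3/2, G_y = -9/4
EG - F^2 = 113/72;  g^inv = (72/113) * [[25/16, 1/16], [1/16, 145/144]]
first-kind symbols [ij,l] = (1/2)(d_i g_jl + d_j g_il - d_l g_ij): [xx,x] = E_x/2 = -1/4, [xx,y] = F_x - E_y/2 = 9/4, [xy,x] = E_y/2 = -1/12, [xy,y] = G_x/2 = 3/4, [yy,x] = F_y - G_x/2 = 1/8, [yy,y] = G_y/2 = -9/8
Gamma^x_ij = (G*[ij,x] - F*[ij,y])/(EG - F^2), Gamma^y_ij = (E*[ij,y] - F*[ij,x])/(EG - F^2)
Gamma_xxx = -18/113, Gamma_xxy = -6/113, Gamma_xyy = 9/113, Gamma_yxx = 162/113, Gamma_yxy = 54/113, Gamma_yyy = -81/113
d^2x/dtau^2 = -(Gamma_xxx*(11/8)^2 + 2*Gamma_xxy*(11/8)*(3/2) + Gamma_xyy*(3/2)^2) = 1233/3616
d^2y/dtau^2 = -(Gamma_yxx*(11/8)^2 + 2*Gamma_yxy*(11/8)*(3/2) + Gamma_yyy*(3/2)^2) = -11097/3616

Answer: Gamma_xxx = -18/113, Gamma_xxy = -6/113, Gamma_xyy = 9/113, Gamma_yxx = 162/113, Gamma_yxy = 54/113, Gamma_yyy = -81/113; accelerations (d^2x/dtau^2, d^2y/dtau^2) = (1233/3616, -11097/3616)


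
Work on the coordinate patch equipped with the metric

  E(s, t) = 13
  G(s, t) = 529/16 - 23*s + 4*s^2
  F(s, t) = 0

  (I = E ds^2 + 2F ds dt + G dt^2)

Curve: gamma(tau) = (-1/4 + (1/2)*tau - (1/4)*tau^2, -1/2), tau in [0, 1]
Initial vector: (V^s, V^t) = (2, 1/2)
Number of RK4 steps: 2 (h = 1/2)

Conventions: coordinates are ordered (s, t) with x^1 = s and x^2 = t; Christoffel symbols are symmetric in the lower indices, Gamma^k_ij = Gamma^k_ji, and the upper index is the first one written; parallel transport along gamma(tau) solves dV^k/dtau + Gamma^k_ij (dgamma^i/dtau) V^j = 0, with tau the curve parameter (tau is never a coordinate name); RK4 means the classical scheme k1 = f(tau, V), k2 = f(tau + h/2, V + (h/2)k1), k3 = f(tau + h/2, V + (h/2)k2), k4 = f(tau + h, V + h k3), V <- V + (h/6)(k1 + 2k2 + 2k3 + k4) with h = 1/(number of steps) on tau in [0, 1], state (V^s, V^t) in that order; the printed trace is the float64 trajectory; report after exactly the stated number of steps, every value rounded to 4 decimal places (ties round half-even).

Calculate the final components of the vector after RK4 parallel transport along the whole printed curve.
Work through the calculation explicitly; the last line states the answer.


gamma'(tau) = (1/2 - (1/2)*tau, 0); f(tau, V)^k = -Gamma^k_ij(gamma(tau)) gamma'^i(tau) V^j; h = 1/2; intermediate values shown to 6 dp
curve data and Christoffel symbols at the stage parameters:
  tau = 0.000000: gamma = (-0.250000, -0.500000), gamma' = (0.500000, 0.000000); Gamma_sss = 0.000000, Gamma_sst = 0.000000, Gamma_stt = 0.961538, Gamma_tss = 0.000000, Gamma_tst = -0.320000, Gamma_ttt = 0.000000
  tau = 0.250000: gamma = (-0.140625, -0.500000), gamma' = (0.375000, 0.000000); Gamma_sss = 0.000000, Gamma_sst = 0.000000, Gamma_stt = 0.927885, Gamma_tss = 0.000000, Gamma_tst = -0.331606, Gamma_ttt = 0.000000
  tau = 0.500000: gamma = (-0.062500, -0.500000), gamma' = (0.250000, 0.000000); Gamma_sss = 0.000000, Gamma_sst = 0.000000, Gamma_stt = 0.903846, Gamma_tss = 0.000000, Gamma_tst = -0.340426, Gamma_ttt = 0.000000
  tau = 0.750000: gamma = (-0.015625, -0.500000), gamma' = (0.125000, 0.000000); Gamma_sss = 0.000000, Gamma_sst = 0.000000, Gamma_stt = 0.889423, Gamma_tss = 0.000000, Gamma_tst = -0.345946, Gamma_ttt = 0.000000
  tau = 1.000000: gamma = (0.000000, -0.500000), gamma' = (0.000000, 0.000000); Gamma_sss = 0.000000, Gamma_sst = 0.000000, Gamma_stt = 0.884615, Gamma_tss = 0.000000, Gamma_tst = -0.347826, Gamma_ttt = 0.000000
step 0: V^s = 2.0000, V^t = 0.5000
step 1: k1 = (0.000000, 0.080000), k2 = (0.000000, 0.064663), k3 = (0.000000, 0.064186), k4 = (0.000000, 0.045285); V <- V + (h/6)(k1 + 2k2 + 2k3 + k4): V^s = 2.0000, V^t = 0.5319
step 2: k1 = (0.000000, 0.045269), k2 = (0.000000, 0.023491), k3 = (0.000000, 0.023256), k4 = (0.000000, 0.000000); V <- V + (h/6)(k1 + 2k2 + 2k3 + k4): V^s = 2.0000, V^t = 0.5435

Answer: V^s = 2.0000, V^t = 0.5435


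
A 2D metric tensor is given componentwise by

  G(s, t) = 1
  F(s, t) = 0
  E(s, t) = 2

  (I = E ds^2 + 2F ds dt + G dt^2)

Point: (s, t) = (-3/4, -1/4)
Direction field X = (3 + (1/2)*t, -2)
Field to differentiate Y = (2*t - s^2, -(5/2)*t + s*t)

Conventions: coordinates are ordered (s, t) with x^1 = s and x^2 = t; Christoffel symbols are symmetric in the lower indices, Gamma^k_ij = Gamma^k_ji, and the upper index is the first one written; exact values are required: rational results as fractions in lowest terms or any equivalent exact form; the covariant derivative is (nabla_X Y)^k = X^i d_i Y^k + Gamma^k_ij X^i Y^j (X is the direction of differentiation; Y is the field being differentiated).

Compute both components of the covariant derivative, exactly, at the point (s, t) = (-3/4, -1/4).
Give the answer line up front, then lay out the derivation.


Answer: (nabla_X Y)^s = 5/16, (nabla_X Y)^t = 185/32

E = 2, F = 0, G = 1 at the point
E_s = 0, E_t = 0, F_s = 0, F_t = 0, G_s = 0, G_t = 0
EG - F^2 = 2;  g^inv = (1/2) * [[1, 0], [0, 2]]
first-kind symbols [ij,l] = (1/2)(d_i g_jl + d_j g_il - d_l g_ij): [ss,s] = E_s/2 = 0, [ss,t] = F_s - E_t/2 = 0, [st,s] = E_t/2 = 0, [st,t] = G_s/2 = 0, [tt,s] = F_t - G_s/2 = 0, [tt,t] = G_t/2 = 0
Gamma^s_ij = (G*[ij,s] - F*[ij,t])/(EG - F^2), Gamma^t_ij = (E*[ij,t] - F*[ij,s])/(EG - F^2)
Gamma_sss = 0, Gamma_sst = 0, Gamma_stt = 0, Gamma_tss = 0, Gamma_tst = 0, Gamma_ttt = 0
X = (23/8, -2), Y = (-17/16, 13/16) at the point


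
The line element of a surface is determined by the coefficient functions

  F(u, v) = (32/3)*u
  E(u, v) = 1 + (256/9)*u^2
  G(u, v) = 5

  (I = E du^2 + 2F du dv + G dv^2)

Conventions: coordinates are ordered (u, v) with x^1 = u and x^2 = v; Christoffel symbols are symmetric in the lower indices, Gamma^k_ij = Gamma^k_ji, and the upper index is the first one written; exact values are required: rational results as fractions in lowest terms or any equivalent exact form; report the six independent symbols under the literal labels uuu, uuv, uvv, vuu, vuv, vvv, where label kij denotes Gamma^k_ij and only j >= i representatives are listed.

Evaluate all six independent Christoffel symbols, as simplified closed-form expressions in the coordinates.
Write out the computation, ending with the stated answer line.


E = 1 + (256/9)*u^2; F = (32/3)*u; G = 5
Gamma^k_ij = (1/2) g^{kl} (d_i g_jl + d_j g_il - d_l g_ij), with g^inv = (1/(EG-F^2)) [[G, -F], [-F, E]]
first partials: E_u = (512/9)*u, E_v = 0, F_u = 32/3, F_v = 0, G_u = 0, G_v = 0
D = EG - F^2 = 5 + (256/9)*u^2
expanded: Gamma^u_uu = (G E_u - 2F F_u + F E_v)/(2D), Gamma^u_uv = (G E_v - F G_u)/(2D), Gamma^u_vv = (2G F_v - G G_u - F G_v)/(2D), Gamma^v_uu = (2E F_u - E E_v - F E_u)/(2D), Gamma^v_uv = (E G_u - F E_v)/(2D), Gamma^v_vv = (E G_v - 2F F_v + F G_u)/(2D); substitute and cancel common factors

Answer: Gamma_uuu = 256*u/(256*u^2 + 45), Gamma_uuv = 0, Gamma_uvv = 0, Gamma_vuu = 96/(256*u^2 + 45), Gamma_vuv = 0, Gamma_vvv = 0


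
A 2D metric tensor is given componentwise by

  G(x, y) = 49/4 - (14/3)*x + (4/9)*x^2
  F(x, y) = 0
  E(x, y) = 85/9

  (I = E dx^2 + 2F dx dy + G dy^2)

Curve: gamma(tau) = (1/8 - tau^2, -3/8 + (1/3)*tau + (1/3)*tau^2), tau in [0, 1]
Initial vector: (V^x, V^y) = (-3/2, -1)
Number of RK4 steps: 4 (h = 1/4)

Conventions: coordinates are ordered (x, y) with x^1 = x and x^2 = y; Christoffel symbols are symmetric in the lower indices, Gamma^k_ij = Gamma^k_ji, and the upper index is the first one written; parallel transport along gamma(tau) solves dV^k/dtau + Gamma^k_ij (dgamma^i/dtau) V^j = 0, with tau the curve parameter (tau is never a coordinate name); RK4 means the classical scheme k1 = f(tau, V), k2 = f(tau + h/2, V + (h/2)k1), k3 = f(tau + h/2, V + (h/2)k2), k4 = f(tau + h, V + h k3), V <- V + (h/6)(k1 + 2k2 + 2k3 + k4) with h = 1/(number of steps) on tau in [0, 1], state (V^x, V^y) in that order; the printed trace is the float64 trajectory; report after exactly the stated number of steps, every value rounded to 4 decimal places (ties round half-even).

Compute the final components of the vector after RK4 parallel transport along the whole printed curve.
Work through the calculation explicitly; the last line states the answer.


gamma'(tau) = (-2*tau, 1/3 + (2/3)*tau); f(tau, V)^k = -Gamma^k_ij(gamma(tau)) gamma'^i(tau) V^j; h = 1/4; intermediate values shown to 6 dp
curve data and Christoffel symbols at the stage parameters:
  tau = 0.000000: gamma = (0.125000, -0.375000), gamma' = (0.000000, 0.333333); Gamma_xxx = 0.000000, Gamma_xxy = 0.000000, Gamma_xyy = 0.241176, Gamma_yxx = 0.000000, Gamma_yxy = -0.195122, Gamma_yyy = 0.000000
  tau = 0.125000: gamma = (0.109375, -0.328125), gamma' = (-0.250000, 0.416667); Gamma_xxx = 0.000000, Gamma_xxy = 0.000000, Gamma_xyy = 0.241912, Gamma_yxx = 0.000000, Gamma_yxy = -0.194529, Gamma_yyy = 0.000000
  tau = 0.250000: gamma = (0.062500, -0.270833), gamma' = (-0.500000, 0.500000); Gamma_xxx = 0.000000, Gamma_xxy = 0.000000, Gamma_xyy = 0.244118, Gamma_yxx = 0.000000, Gamma_yxy = -0.192771, Gamma_yyy = 0.000000
  tau = 0.375000: gamma = (-0.015625, -0.203125), gamma' = (-0.750000, 0.583333); Gamma_xxx = 0.000000, Gamma_xxy = 0.000000, Gamma_xyy = 0.247794, Gamma_yxx = 0.000000, Gamma_yxy = -0.189911, Gamma_yyy = 0.000000
  tau = 0.500000: gamma = (-0.125000, -0.125000), gamma' = (-1.000000, 0.666667); Gamma_xxx = 0.000000, Gamma_xxy = 0.000000, Gamma_xyy = 0.252941, Gamma_yxx = 0.000000, Gamma_yxy = -0.186047, Gamma_yyy = 0.000000
  tau = 0.625000: gamma = (-0.265625, -0.036458), gamma' = (-1.250000, 0.750000); Gamma_xxx = 0.000000, Gamma_xxy = 0.000000, Gamma_xyy = 0.259559, Gamma_yxx = 0.000000, Gamma_yxy = -0.181303, Gamma_yyy = 0.000000
  tau = 0.750000: gamma = (-0.437500, 0.062500), gamma' = (-1.500000, 0.833333); Gamma_xxx = 0.000000, Gamma_xxy = 0.000000, Gamma_xyy = 0.267647, Gamma_yxx = 0.000000, Gamma_yxy = -0.175824, Gamma_yyy = 0.000000
  tau = 0.875000: gamma = (-0.640625, 0.171875), gamma' = (-1.750000, 0.916667); Gamma_xxx = 0.000000, Gamma_xxy = 0.000000, Gamma_xyy = 0.277206, Gamma_yxx = 0.000000, Gamma_yxy = -0.169761, Gamma_yyy = 0.000000
  tau = 1.000000: gamma = (-0.875000, 0.291667), gamma' = (-2.000000, 1.000000); Gamma_xxx = 0.000000, Gamma_xxy = 0.000000, Gamma_xyy = 0.288235, Gamma_yxx = 0.000000, Gamma_yxy = -0.163265, Gamma_yyy = 0.000000
step 0: V^x = -1.5000, V^y = -1.0000
step 1: k1 = (0.080392, -0.097561), k2 = (0.102026, -0.071541), k3 = (0.101698, -0.071480), k4 = (0.124240, -0.044020); V <- V + (h/6)(k1 + 2k2 + 2k3 + k4): V^x = -1.4745, V^y = -1.0178
step 2: k1 = (0.124234, -0.044017), k2 = (0.147917, -0.015872), k3 = (0.147409, -0.016045), k4 = (0.172308, 0.011795); V <- V + (h/6)(k1 + 2k2 + 2k3 + k4): V^x = -1.4375, V^y = -1.0218
step 3: k1 = (0.172307, 0.011808), k2 = (0.198629, 0.038697), k3 = (0.197975, 0.038382), k4 = (0.225766, 0.063585); V <- V + (h/6)(k1 + 2k2 + 2k3 + k4): V^x = -1.3879, V^y = -1.0123
step 4: k1 = (0.225773, 0.063614), k2 = (0.255199, 0.086776), k3 = (0.254463, 0.086488), k4 = (0.285535, 0.107263); V <- V + (h/6)(k1 + 2k2 + 2k3 + k4): V^x = -1.3241, V^y = -0.9907

Answer: V^x = -1.3241, V^y = -0.9907


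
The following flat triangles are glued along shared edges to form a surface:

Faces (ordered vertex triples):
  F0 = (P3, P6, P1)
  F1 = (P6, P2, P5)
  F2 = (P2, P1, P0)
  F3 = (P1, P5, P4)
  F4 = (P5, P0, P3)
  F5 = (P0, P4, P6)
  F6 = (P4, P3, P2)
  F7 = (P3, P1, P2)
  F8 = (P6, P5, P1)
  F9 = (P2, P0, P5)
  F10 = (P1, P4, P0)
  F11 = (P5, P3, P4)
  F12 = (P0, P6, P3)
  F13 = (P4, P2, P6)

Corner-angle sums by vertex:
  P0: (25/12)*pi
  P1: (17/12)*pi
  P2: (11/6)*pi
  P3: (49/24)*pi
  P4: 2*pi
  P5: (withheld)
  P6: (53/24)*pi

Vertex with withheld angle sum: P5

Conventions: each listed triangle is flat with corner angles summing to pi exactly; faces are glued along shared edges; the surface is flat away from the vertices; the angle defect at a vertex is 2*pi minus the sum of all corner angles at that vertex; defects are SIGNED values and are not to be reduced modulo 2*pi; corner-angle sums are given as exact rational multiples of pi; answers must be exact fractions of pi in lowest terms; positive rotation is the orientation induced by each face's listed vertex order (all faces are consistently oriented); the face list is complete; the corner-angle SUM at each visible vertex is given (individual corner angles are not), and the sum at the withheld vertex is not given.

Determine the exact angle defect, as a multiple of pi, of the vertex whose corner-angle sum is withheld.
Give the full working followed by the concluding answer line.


V = 7, E = 21, F = 14; chi = V - E + F = 0
Gauss-Bonnet: total defect = 2*pi*chi = 0; visible defects sum to (5/12)*pi

Answer: defect(P5) = (-5/12)*pi


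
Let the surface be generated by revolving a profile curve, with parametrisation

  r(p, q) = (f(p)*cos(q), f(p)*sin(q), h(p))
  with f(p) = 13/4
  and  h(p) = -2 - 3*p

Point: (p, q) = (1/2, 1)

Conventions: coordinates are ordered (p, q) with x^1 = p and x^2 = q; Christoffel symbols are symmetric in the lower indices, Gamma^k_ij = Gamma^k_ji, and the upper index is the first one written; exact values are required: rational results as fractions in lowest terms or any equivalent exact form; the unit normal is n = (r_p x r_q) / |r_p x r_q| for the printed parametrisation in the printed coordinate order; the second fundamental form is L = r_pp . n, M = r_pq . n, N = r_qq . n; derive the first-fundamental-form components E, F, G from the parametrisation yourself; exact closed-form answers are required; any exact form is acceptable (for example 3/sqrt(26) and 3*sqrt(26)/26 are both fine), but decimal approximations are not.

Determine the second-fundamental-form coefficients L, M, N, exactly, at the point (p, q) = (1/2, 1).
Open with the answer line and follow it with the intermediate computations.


Answer: L = 0, M = 0, N = -13/4

f = 13/4, f' = 0, f'' = 0, h' = -3, h'' = 0
E = 9, F = 0, G = 169/16; answer radicand W^2 = 9
unnormalised second-form numerators: l = 0, m = 0, n = -39/4; L = l/sqrt(9), and similarly M = m/sqrt(W^2), N = n/sqrt(W^2)


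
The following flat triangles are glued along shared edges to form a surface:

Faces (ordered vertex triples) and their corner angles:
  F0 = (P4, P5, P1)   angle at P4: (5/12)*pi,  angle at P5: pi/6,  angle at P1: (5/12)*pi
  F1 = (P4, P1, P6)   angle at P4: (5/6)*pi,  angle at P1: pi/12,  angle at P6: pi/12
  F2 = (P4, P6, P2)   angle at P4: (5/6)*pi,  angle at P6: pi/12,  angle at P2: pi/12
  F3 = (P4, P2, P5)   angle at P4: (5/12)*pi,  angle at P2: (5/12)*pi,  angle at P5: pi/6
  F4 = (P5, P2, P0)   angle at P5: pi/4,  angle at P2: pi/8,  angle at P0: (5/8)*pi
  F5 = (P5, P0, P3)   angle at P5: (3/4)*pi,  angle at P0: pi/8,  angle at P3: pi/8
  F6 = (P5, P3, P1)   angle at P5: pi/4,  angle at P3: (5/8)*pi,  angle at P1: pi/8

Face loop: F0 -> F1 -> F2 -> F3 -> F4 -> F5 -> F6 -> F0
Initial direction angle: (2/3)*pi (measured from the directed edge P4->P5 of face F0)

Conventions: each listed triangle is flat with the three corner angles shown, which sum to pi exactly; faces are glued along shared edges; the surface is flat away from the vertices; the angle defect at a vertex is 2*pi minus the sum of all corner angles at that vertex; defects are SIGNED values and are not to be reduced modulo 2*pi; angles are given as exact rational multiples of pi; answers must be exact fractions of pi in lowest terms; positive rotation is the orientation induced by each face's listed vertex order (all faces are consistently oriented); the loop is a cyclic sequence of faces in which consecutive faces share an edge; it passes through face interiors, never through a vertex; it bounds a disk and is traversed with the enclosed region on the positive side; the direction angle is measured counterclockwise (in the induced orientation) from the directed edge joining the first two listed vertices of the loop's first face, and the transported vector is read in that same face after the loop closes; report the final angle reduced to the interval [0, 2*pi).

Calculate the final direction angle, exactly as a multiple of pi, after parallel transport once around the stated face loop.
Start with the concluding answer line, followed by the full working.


Answer: final direction angle = (7/12)*pi

enclosed vertex P4: corner angles sum to (5/2)*pi, defect = 2*pi - (5/2)*pi = -pi/2
enclosed vertex P5: corner angles sum to (19/12)*pi, defect = 2*pi - (19/12)*pi = (5/12)*pi
transport around the loop rotates by the sum of enclosed defects; add to the initial angle mod 2*pi
final angle = (2/3)*pi - pi/12 = (7/12)*pi (mod 2*pi)


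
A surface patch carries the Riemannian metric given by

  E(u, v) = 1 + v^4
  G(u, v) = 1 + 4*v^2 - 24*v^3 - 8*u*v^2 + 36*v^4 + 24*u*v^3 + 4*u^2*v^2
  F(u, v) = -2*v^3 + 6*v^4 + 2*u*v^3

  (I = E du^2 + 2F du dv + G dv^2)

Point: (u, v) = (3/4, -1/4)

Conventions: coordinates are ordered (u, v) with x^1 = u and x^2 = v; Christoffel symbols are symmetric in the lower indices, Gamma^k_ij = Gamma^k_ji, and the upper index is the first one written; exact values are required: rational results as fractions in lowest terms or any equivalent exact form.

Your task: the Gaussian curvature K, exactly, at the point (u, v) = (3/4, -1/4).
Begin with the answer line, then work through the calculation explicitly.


Answer: K = -16384/103041

E = 257/256, F = 1/32, G = 5/4, EG - F^2 = 321/256 at the point
E_u = 0, E_v = -1/16, F_u = -1/32, F_v = -15/32, G_u = -1/2, G_v = -7/2
E_vv = 3/4, F_uv = 3/8, G_uu = 1/2
Compute both Brioschi determinants and normalise by (EG - F^2)^2.
M1 = [[-E_vv/2 + F_uv - G_uu/2, E_u/2, F_u - E_v/2], [F_v - G_u/2, E, F], [G_v/2, F, G]] = [[-1/4, 0, 0], [-7/32, 257/256, 1/32], [-7/4, 1/32, 5/4]]; det M1 = -321/1024
M2 = [[0, E_v/2, G_u/2], [E_v/2, E, F], [G_u/2, F, G]] = [[0, -1/32, -1/4], [-1/32, 257/256, 1/32], [-1/4, 1/32, 5/4]]; det M2 = -65/1024
det M1 - det M2 = -1/4; K = -1/4 / (321/256)^2 = -16384/103041


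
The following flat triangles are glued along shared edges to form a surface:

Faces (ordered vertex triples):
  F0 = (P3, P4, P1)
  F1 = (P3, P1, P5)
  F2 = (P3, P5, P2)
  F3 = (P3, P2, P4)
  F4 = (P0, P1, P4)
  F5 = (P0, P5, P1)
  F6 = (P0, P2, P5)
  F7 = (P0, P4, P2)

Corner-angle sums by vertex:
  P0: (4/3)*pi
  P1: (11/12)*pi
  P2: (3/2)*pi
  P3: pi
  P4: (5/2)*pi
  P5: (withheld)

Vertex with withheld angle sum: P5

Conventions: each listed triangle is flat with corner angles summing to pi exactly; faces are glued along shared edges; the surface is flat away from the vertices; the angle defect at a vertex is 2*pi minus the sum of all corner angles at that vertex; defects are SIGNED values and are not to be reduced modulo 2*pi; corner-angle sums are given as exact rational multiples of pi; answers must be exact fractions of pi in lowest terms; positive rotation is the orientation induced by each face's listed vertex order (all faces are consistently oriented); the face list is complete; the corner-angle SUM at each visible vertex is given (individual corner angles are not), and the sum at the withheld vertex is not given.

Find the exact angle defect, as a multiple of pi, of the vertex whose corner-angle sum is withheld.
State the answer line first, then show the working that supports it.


Answer: defect(P5) = (5/4)*pi

V = 6, E = 12, F = 8; chi = V - E + F = 2
Gauss-Bonnet: total defect = 2*pi*chi = 4*pi; visible defects sum to (11/4)*pi


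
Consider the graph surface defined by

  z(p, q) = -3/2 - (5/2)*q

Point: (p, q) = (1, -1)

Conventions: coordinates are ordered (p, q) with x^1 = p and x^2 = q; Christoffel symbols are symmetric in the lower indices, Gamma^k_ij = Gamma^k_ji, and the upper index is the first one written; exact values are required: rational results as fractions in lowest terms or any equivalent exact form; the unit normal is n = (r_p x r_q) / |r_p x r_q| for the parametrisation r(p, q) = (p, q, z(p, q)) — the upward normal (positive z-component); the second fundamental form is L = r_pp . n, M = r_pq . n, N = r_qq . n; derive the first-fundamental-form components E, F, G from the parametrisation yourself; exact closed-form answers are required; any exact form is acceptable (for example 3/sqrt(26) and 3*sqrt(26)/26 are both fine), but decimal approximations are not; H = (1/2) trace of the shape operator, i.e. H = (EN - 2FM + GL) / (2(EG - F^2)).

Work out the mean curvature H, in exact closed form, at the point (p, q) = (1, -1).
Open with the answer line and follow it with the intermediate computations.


Answer: H = 0

z_p = 0, z_q = -5/2, z_pp = 0, z_pq = 0, z_qq = 0
E = 1, F = 0, G = 29/4; answer radicand W^2 = 29/4
unnormalised second-form numerators: l = 0, m = 0, n = 0; L = l/sqrt(29/4), and similarly M = m/sqrt(W^2), N = n/sqrt(W^2)
H = (E*n - 2*F*m + G*l) / (2*(EG - F^2)*sqrt(W^2)); E*n - 2*F*m + G*l = 0, EG - F^2 = 29/4, so H = (0)/sqrt(29/4)


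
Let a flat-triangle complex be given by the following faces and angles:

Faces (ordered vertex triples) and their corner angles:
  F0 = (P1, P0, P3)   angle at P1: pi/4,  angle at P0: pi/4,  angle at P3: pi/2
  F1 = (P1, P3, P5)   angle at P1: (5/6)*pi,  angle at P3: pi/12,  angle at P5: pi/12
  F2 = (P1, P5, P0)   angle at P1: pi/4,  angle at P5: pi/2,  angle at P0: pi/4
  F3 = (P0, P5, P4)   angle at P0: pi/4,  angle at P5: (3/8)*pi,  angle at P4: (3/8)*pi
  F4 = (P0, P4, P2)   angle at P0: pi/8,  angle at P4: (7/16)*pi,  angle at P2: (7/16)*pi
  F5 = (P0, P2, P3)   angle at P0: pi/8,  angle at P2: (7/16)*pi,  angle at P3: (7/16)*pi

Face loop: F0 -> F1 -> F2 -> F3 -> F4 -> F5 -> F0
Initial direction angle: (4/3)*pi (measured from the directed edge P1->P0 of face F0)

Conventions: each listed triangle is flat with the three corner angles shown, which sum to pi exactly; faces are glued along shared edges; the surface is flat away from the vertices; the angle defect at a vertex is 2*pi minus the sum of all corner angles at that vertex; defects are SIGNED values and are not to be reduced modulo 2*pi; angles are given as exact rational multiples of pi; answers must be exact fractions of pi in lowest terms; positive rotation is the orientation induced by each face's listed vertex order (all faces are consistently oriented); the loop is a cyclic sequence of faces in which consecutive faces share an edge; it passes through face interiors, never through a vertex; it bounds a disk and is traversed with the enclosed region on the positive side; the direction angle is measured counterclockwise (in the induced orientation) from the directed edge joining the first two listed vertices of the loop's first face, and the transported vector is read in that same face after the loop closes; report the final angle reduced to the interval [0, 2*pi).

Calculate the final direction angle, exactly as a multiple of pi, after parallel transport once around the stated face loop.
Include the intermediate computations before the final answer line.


enclosed vertex P0: corner angles sum to pi, defect = 2*pi - pi = pi
enclosed vertex P1: corner angles sum to (4/3)*pi, defect = 2*pi - (4/3)*pi = (2/3)*pi
transport around the loop rotates by the sum of enclosed defects; add to the initial angle mod 2*pi
final angle = (4/3)*pi + (5/3)*pi = pi (mod 2*pi)

Answer: final direction angle = pi


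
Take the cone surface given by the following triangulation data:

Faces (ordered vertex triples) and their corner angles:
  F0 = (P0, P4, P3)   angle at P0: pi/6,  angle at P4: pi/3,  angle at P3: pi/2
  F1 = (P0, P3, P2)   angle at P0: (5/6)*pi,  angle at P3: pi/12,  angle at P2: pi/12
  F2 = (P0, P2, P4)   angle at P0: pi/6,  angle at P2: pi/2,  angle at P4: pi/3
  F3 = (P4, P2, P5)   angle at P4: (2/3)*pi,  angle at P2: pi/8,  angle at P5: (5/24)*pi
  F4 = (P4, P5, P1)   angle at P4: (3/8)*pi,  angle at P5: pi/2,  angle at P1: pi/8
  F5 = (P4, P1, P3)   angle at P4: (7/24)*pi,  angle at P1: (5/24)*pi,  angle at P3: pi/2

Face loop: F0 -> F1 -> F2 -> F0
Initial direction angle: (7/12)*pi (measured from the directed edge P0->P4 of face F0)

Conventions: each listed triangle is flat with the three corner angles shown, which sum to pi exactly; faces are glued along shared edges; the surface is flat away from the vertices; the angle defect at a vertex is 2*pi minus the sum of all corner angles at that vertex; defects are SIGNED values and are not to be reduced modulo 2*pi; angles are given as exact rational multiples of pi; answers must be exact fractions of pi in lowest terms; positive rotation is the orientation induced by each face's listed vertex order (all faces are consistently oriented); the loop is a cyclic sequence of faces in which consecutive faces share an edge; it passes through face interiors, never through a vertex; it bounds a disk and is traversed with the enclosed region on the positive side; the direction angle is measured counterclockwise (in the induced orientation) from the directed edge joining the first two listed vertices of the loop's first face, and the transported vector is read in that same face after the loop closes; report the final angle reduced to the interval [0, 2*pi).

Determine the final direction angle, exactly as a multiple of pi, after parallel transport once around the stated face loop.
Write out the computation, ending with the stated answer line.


enclosed vertex P0: corner angles sum to (7/6)*pi, defect = 2*pi - (7/6)*pi = (5/6)*pi
final direction = starting direction + enclosed defect total, reduced mod 2*pi (induced orientation)
final angle = (7/12)*pi + (5/6)*pi = (17/12)*pi (mod 2*pi)

Answer: final direction angle = (17/12)*pi


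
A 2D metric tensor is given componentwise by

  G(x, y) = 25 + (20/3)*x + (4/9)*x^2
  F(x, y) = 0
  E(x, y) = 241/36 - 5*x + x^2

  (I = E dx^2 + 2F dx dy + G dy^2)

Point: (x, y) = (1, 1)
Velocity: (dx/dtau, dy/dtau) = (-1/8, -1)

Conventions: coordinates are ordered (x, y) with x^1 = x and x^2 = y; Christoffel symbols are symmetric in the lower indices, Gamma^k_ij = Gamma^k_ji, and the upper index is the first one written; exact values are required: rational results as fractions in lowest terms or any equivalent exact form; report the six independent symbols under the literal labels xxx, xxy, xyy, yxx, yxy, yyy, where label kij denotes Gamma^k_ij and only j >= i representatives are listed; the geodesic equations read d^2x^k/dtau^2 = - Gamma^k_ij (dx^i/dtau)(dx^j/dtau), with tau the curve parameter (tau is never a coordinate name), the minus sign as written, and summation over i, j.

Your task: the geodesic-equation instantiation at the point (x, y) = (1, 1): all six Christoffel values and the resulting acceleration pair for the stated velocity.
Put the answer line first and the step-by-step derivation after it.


Answer: Gamma_xxx = -54/97, Gamma_xxy = 0, Gamma_xyy = -136/97, Gamma_yxx = 0, Gamma_yxy = 2/17, Gamma_yyy = 0; accelerations (d^2x/dtau^2, d^2y/dtau^2) = (4379/3104, -1/34)

E = 97/36, F = 0, G = 289/9 at the point
E_x = -3, E_y = 0, F_x = 0, F_y = 0, G_x = 68/9, G_y = 0
EG - F^2 = 28033/324;  g^inv = (324/28033) * [[289/9, 0], [0, 97/36]]
first-kind symbols [ij,l] = (1/2)(d_i g_jl + d_j g_il - d_l g_ij): [xx,x] = E_x/2 = -3/2, [xx,y] = F_x - E_y/2 = 0, [xy,x] = E_y/2 = 0, [xy,y] = G_x/2 = 34/9, [yy,x] = F_y - G_x/2 = -34/9, [yy,y] = G_y/2 = 0
Gamma^x_ij = (G*[ij,x] - F*[ij,y])/(EG - F^2), Gamma^y_ij = (E*[ij,y] - F*[ij,x])/(EG - F^2)
Gamma_xxx = -54/97, Gamma_xxy = 0, Gamma_xyy = -136/97, Gamma_yxx = 0, Gamma_yxy = 2/17, Gamma_yyy = 0
d^2x/dtau^2 = -(Gamma_xxx*(-1/8)^2 + 2*Gamma_xxy*(-1/8)*(-1) + Gamma_xyy*(-1)^2) = 4379/3104
d^2y/dtau^2 = -(Gamma_yxx*(-1/8)^2 + 2*Gamma_yxy*(-1/8)*(-1) + Gamma_yyy*(-1)^2) = -1/34


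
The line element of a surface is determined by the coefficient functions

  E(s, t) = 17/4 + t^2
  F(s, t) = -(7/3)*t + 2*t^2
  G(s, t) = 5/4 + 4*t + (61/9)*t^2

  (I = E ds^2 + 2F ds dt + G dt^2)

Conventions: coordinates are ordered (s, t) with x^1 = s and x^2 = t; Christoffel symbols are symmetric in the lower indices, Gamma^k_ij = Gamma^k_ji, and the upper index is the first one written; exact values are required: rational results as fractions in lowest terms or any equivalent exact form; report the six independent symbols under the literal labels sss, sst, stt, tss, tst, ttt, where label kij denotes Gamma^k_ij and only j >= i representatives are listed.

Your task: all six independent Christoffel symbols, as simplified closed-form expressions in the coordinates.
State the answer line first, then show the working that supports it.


Answer: Gamma_sss = (288*t^3 - 336*t^2)/(400*t^4 + 1920*t^3 + 3544*t^2 + 2448*t + 765), Gamma_sst = (976*t^3 + 576*t^2 + 180*t)/(400*t^4 + 1920*t^3 + 3544*t^2 + 2448*t + 765), Gamma_stt = (1952*t^3 + 1728*t^2 + 48*t - 420)/(400*t^4 + 1920*t^3 + 3544*t^2 + 2448*t + 765), Gamma_tss = (-144*t^3 - 612*t)/(400*t^4 + 1920*t^3 + 3544*t^2 + 2448*t + 765), Gamma_tst = (-288*t^3 + 336*t^2)/(400*t^4 + 1920*t^3 + 3544*t^2 + 2448*t + 765), Gamma_ttt = (-176*t^3 + 2304*t^2 + 3364*t + 1224)/(400*t^4 + 1920*t^3 + 3544*t^2 + 2448*t + 765)

E = 17/4 + t^2; F = -(7/3)*t + 2*t^2; G = 5/4 + 4*t + (61/9)*t^2
Gamma^k_ij = (1/2) g^{kl} (d_i g_jl + d_j g_il - d_l g_ij), with g^inv = (1/(EG-F^2)) [[G, -F], [-F, E]]
first partials: E_s = 0, E_t = 2*t, F_s = 0, F_t = -7/3 + 4*t, G_s = 0, G_t = 4 + (122/9)*t
D = EG - F^2 = 85/16 + 17*t + (443/18)*t^2 + (40/3)*t^3 + (25/9)*t^4
expanded: Gamma^s_ss = (G E_s - 2F F_s + F E_t)/(2D), Gamma^s_st = (G E_t - F G_s)/(2D), Gamma^s_tt = (2G F_t - G G_s - F G_t)/(2D), Gamma^t_ss = (2E F_s - E E_t - F E_s)/(2D), Gamma^t_st = (E G_s - F E_t)/(2D), Gamma^t_tt = (E G_t - 2F F_t + F G_s)/(2D); substitute and cancel common factors


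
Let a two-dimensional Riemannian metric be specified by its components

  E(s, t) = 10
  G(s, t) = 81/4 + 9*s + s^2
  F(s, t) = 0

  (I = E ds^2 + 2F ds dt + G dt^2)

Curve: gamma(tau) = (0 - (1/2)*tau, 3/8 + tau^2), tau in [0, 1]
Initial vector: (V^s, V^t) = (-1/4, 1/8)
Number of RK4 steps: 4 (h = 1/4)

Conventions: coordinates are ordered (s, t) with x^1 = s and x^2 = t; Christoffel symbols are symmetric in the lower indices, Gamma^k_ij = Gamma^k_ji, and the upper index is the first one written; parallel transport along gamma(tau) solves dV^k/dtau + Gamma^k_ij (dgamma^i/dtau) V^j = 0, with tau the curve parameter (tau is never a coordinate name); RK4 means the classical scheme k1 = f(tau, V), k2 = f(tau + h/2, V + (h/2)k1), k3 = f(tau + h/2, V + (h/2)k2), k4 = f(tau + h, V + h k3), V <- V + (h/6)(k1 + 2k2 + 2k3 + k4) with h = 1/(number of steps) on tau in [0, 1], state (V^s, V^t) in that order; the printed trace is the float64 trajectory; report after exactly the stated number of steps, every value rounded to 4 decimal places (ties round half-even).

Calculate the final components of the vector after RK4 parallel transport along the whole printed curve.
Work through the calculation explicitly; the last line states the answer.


gamma'(tau) = (-1/2, 2*tau); f(tau, V)^k = -Gamma^k_ij(gamma(tau)) gamma'^i(tau) V^j; h = 1/4; intermediate values shown to 6 dp
curve data and Christoffel symbols at the stage parameters:
  tau = 0.000000: gamma = (0.000000, 0.375000), gamma' = (-0.500000, 0.000000); Gamma_sss = 0.000000, Gamma_sst = 0.000000, Gamma_stt = -0.450000, Gamma_tss = 0.000000, Gamma_tst = 0.222222, Gamma_ttt = 0.000000
  tau = 0.125000: gamma = (-0.062500, 0.390625), gamma' = (-0.500000, 0.250000); Gamma_sss = 0.000000, Gamma_sst = 0.000000, Gamma_stt = -0.443750, Gamma_tss = 0.000000, Gamma_tst = 0.225352, Gamma_ttt = 0.000000
  tau = 0.250000: gamma = (-0.125000, 0.437500), gamma' = (-0.500000, 0.500000); Gamma_sss = 0.000000, Gamma_sst = 0.000000, Gamma_stt = -0.437500, Gamma_tss = 0.000000, Gamma_tst = 0.228571, Gamma_ttt = 0.000000
  tau = 0.375000: gamma = (-0.187500, 0.515625), gamma' = (-0.500000, 0.750000); Gamma_sss = 0.000000, Gamma_sst = 0.000000, Gamma_stt = -0.431250, Gamma_tss = 0.000000, Gamma_tst = 0.231884, Gamma_ttt = 0.000000
  tau = 0.500000: gamma = (-0.250000, 0.625000), gamma' = (-0.500000, 1.000000); Gamma_sss = 0.000000, Gamma_sst = 0.000000, Gamma_stt = -0.425000, Gamma_tss = 0.000000, Gamma_tst = 0.235294, Gamma_ttt = 0.000000
  tau = 0.625000: gamma = (-0.312500, 0.765625), gamma' = (-0.500000, 1.250000); Gamma_sss = 0.000000, Gamma_sst = 0.000000, Gamma_stt = -0.418750, Gamma_tss = 0.000000, Gamma_tst = 0.238806, Gamma_ttt = 0.000000
  tau = 0.750000: gamma = (-0.375000, 0.937500), gamma' = (-0.500000, 1.500000); Gamma_sss = 0.000000, Gamma_sst = 0.000000, Gamma_stt = -0.412500, Gamma_tss = 0.000000, Gamma_tst = 0.242424, Gamma_ttt = 0.000000
  tau = 0.875000: gamma = (-0.437500, 1.140625), gamma' = (-0.500000, 1.750000); Gamma_sss = 0.000000, Gamma_sst = 0.000000, Gamma_stt = -0.406250, Gamma_tss = 0.000000, Gamma_tst = 0.246154, Gamma_ttt = 0.000000
  tau = 1.000000: gamma = (-0.500000, 1.375000), gamma' = (-0.500000, 2.000000); Gamma_sss = 0.000000, Gamma_sst = 0.000000, Gamma_stt = -0.400000, Gamma_tss = 0.000000, Gamma_tst = 0.250000, Gamma_ttt = 0.000000
step 0: V^s = -0.2500, V^t = 0.1250
step 1: k1 = (0.000000, 0.013889), k2 = (0.014060, 0.028365), k3 = (0.014261, 0.028470), k4 = (0.028901, 0.043263); V <- V + (h/6)(k1 + 2k2 + 2k3 + k4): V^s = -0.2464, V^t = 0.1321
step 2: k1 = (0.028901, 0.043263), k2 = (0.044481, 0.058175), k3 = (0.045084, 0.058053), k4 = (0.062318, 0.072584); V <- V + (h/6)(k1 + 2k2 + 2k3 + k4): V^s = -0.2352, V^t = 0.1466
step 3: k1 = (0.062318, 0.072585), k2 = (0.081501, 0.086467), k3 = (0.082409, 0.085958), k4 = (0.104024, 0.098403); V <- V + (h/6)(k1 + 2k2 + 2k3 + k4): V^s = -0.2146, V^t = 0.1681
step 4: k1 = (0.104026, 0.098408), k2 = (0.128270, 0.109040), k3 = (0.129215, 0.107898), k4 = (0.156078, 0.115526); V <- V + (h/6)(k1 + 2k2 + 2k3 + k4): V^s = -0.1823, V^t = 0.1951

Answer: V^s = -0.1823, V^t = 0.1951


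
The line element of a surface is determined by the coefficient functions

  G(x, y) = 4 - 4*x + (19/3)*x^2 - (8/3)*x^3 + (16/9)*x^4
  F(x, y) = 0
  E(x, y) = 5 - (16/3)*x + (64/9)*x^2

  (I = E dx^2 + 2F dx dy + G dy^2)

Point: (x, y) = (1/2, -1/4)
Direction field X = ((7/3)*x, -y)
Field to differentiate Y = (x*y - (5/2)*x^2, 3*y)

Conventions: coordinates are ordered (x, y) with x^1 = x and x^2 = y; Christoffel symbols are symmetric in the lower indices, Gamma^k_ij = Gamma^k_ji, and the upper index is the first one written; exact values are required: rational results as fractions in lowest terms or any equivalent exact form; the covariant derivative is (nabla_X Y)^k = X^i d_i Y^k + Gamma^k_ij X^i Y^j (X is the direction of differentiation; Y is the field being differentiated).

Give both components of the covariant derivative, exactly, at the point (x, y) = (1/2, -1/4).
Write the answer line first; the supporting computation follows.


Answer: (nabla_X Y)^x = -11525/3552, (nabla_X Y)^y = 49/88

E = 37/9, F = 0, G = 121/36 at the point
E_x = 16/9, E_y = 0, F_x = 0, F_y = 0, G_x = 11/9, G_y = 0
EG - F^2 = 4477/324;  g^inv = (324/4477) * [[121/36, 0], [0, 37/9]]
first-kind symbols [ij,l] = (1/2)(d_i g_jl + d_j g_il - d_l g_ij): [xx,x] = E_x/2 = 8/9, [xx,y] = F_x - E_y/2 = 0, [xy,x] = E_y/2 = 0, [xy,y] = G_x/2 = 11/18, [yy,x] = F_y - G_x/2 = -11/18, [yy,y] = G_y/2 = 0
Gamma^x_ij = (G*[ij,x] - F*[ij,y])/(EG - F^2), Gamma^y_ij = (E*[ij,y] - F*[ij,x])/(EG - F^2)
Gamma_xxx = 8/37, Gamma_xxy = 0, Gamma_xyy = -11/74, Gamma_yxx = 0, Gamma_yxy = 2/11, Gamma_yyy = 0
X = (7/6, 1/4), Y = (-3/4, -3/4) at the point


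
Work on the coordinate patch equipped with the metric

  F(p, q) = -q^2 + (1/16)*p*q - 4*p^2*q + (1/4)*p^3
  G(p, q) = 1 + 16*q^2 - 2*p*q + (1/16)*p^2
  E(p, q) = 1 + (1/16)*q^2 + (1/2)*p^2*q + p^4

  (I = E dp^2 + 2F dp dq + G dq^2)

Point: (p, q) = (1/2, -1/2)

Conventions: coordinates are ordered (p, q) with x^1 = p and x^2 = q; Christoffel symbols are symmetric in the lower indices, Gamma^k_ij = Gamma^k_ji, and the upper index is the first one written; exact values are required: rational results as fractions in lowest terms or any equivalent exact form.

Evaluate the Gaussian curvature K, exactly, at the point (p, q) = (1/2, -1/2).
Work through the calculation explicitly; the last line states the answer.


E = 65/64, F = 17/64, G = 353/64, EG - F^2 = 177/32 at the point
E_p = 1/4, E_q = 1/16, F_p = 69/32, F_q = 1/32, G_p = 17/16, G_q = -17
E_qq = 1/8, F_pq = -63/16, G_pp = 1/8
By Brioschi, K is (det M1 - det M2) divided by (EG - F^2) squared.
M1 = [[-E_qq/2 + F_pq - G_pp/2, E_p/2, F_p - E_q/2], [F_q - G_p/2, E, F], [G_q/2, F, G]] = [[-65/16, 1/8, 17/8], [-1/2, 65/64, 17/64], [-17/2, 17/64, 353/64]]; det M1 = -2225/512
M2 = [[0, E_q/2, G_p/2], [E_q/2, E, F], [G_p/2, F, G]] = [[0, 1/32, 17/32], [1/32, 65/64, 17/64], [17/32, 17/64, 353/64]]; det M2 = -145/512
det M1 - det M2 = -65/16; K = -65/16 / (177/32)^2 = -4160/31329

Answer: K = -4160/31329
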